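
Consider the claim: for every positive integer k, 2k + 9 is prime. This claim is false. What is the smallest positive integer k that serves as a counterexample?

k = 3

A counterexample is any positive integer k such that 2k + 9 is not prime; we check each in order.
For k = 1, 2 the conclusion holds.
k = 3: 2k + 9 = 15 = 3 × 5, composite.
Thus k = 3 disproves the claim, and no smaller k works.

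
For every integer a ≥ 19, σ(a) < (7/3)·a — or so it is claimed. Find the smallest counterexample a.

a = 24

The first 5 eligible values, up to a = 23, all satisfy the conclusion.
a = 24: σ(24) = 60; 60 ≥ 56.
Hence a = 24 is a counterexample.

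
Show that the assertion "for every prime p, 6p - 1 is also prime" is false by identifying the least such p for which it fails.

p = 11

p = 2: 6p - 1 = 11, prime.
p = 3: 6p - 1 = 17, prime.
p = 5: 6p - 1 = 29, prime.
p = 7: 6p - 1 = 41, prime.
p = 11: 6p - 1 = 65 = 5 × 13, not prime.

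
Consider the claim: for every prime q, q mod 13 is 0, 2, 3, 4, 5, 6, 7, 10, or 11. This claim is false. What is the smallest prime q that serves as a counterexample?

The first 14 eligible values, up to q = 43, all satisfy the conclusion.
q = 47: 47 mod 13 = 8 — not in {0, 2, 3, 4, 5, 6, 7, 10, 11}.

q = 47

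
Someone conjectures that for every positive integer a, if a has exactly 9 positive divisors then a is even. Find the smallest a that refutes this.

For a = 36, 100, 196 the conclusion holds.
a = 225: divisors of 225: 9 divisors; 225 is odd.
Hence a = 225 is a counterexample.

a = 225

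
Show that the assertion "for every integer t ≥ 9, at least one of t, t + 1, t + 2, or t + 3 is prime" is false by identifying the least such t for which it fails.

A counterexample is any integer t ≥ 9 such that t, t + 1, t + 2, t + 3 are all composite; we check each in order.
The first 15 eligible values, up to t = 23, all satisfy the conclusion.
t = 24: 24 = 2 × 12; 25 = 5 × 5; 26 = 2 × 13; 27 = 3 × 9 — all composite.
Thus t = 24 disproves the claim, and no smaller t works.

t = 24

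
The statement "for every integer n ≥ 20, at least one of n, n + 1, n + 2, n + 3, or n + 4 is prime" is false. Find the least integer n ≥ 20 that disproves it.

For n = 20, 21, 22, 23 the conclusion holds.
n = 24: 24 = 2 × 12; 25 = 5 × 5; 26 = 2 × 13; 27 = 3 × 9; 28 = 2 × 14 — all composite.
So n = 24 is the smallest counterexample.

n = 24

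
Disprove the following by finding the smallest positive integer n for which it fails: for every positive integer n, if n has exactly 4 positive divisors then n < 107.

A counterexample is any positive integer n such that n has exactly 4 positive divisors but the claim fails; we check each in order.
For n = 6, 8, 10, 14, …, 94, 95, 106 the conclusion holds.
n = 111: τ(111) = 4; 111 ≥ 107.

n = 111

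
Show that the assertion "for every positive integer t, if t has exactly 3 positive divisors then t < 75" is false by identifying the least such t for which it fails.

A counterexample is any positive integer t such that t has exactly 3 positive divisors but the claim fails; we check each in order.
For t = 4, 9, 25, 49 the conclusion holds.
t = 121: τ(121) = 3; 121 ≥ 75.
Hence t = 121 is a counterexample.

t = 121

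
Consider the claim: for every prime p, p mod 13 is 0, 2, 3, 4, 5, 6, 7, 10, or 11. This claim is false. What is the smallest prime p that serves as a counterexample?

For p = 2, 3, 5, 7, …, 37, 41, 43 the conclusion holds.
p = 47: 47 mod 13 = 8 — not in {0, 2, 3, 4, 5, 6, 7, 10, 11}.
Hence p = 47 is a counterexample.

p = 47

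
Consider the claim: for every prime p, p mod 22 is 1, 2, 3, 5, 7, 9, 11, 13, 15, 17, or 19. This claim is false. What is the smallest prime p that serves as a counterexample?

p = 43

We need the least prime p for which the claim fails.
For p = 2, 3, 5, 7, …, 31, 37, 41 the conclusion holds.
p = 43: 43 mod 22 = 21 — not in {1, 2, 3, 5, 7, 9, 11, 13, 15, 17, 19}.
Hence p = 43 is a counterexample.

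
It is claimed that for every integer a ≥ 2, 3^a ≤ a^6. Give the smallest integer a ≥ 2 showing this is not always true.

Check each integer a ≥ 2 in order until 3^a > a^6.
For a = 2, 3, 4, 5, …, 12, 13, 14 the conclusion holds.
a = 15: 3^a = 14348907 and a^6 = 11390625, so 14348907 > 11390625.

a = 15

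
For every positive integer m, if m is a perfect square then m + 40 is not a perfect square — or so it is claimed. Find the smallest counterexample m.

m = 9

m = 1: 1 + 40 = 41, not a perfect square.
m = 4: 4 + 40 = 44, not a perfect square.
m = 9: 9 = 3² and 9 + 40 = 49 = 7².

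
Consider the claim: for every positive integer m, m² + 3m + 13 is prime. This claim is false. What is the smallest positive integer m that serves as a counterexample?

m = 9

The first 8 eligible values, up to m = 8, all satisfy the conclusion.
m = 9: m² + 3m + 13 = 121 = 11 × 11, composite.
Thus m = 9 disproves the claim, and no smaller m works.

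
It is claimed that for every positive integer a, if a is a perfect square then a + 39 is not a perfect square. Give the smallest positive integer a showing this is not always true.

Check each positive integer a in order until a is a perfect square but a + 39 is a perfect square.
a = 1: 1 + 39 = 40, not a perfect square.
a = 4: 4 + 39 = 43, not a perfect square.
a = 9: 9 + 39 = 48, not a perfect square.
a = 16: 16 + 39 = 55, not a perfect square.
a = 25: 25 = 5² and 25 + 39 = 64 = 8².
So a = 25 is the smallest counterexample.

a = 25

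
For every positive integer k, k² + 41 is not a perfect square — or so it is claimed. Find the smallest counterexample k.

k = 20

We need the least positive integer k for which k² + 41 is a perfect square.
The first 19 eligible values, up to k = 19, all satisfy the conclusion.
k = 20: 20² + 41 = 441 = 21², a perfect square.
Thus k = 20 disproves the claim, and no smaller k works.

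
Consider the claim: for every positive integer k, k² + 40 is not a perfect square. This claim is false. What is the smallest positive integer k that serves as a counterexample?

Check each positive integer k in order until k² + 40 is a perfect square.
For k = 1, 2 the conclusion holds.
k = 3: 3² + 40 = 49 = 7², a perfect square.

k = 3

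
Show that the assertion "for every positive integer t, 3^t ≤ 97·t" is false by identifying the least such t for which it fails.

We need the least positive integer t for which 3^t > 97·t.
For t = 1, 2, 3, 4, 5 the conclusion holds.
t = 6: 3^t = 729 and 97·t = 582, so 729 > 582.

t = 6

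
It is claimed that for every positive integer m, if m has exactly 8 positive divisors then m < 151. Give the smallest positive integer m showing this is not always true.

m = 152

A counterexample is any positive integer m such that m has exactly 8 positive divisors but the claim fails; we check each in order.
For m = 24, 30, 40, 42, …, 135, 136, 138 the conclusion holds.
m = 152: τ(152) = 8; 152 ≥ 151.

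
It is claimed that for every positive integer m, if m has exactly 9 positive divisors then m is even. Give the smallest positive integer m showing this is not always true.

m = 225

m = 36: divisors of 36: 9 divisors; 36 is even.
m = 100: divisors of 100: 9 divisors; 100 is even.
m = 196: divisors of 196: 9 divisors; 196 is even.
m = 225: divisors of 225: 9 divisors; 225 is odd.
So m = 225 is the smallest counterexample.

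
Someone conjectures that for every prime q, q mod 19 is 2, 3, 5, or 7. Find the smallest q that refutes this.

q = 2: 2 mod 19 = 2.
q = 3: 3 mod 19 = 3.
q = 5: 5 mod 19 = 5.
q = 7: 7 mod 19 = 7.
q = 11: 11 mod 19 = 11 — not in {2, 3, 5, 7}.

q = 11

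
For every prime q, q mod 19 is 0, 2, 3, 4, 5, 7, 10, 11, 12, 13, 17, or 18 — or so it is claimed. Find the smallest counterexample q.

q = 47

Check each prime q in order until the claim fails.
For q = 2, 3, 5, 7, …, 37, 41, 43 the conclusion holds.
q = 47: 47 mod 19 = 9 — not in {0, 2, 3, 4, 5, 7, 10, 11, 12, 13, 17, 18}.
Hence q = 47 is a counterexample.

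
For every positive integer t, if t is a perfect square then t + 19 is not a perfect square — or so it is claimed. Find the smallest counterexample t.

A counterexample is any positive integer t such that t is a perfect square but t + 19 is a perfect square; we check each in order.
The first 8 eligible values, up to t = 64, all satisfy the conclusion.
t = 81: 81 = 9² and 81 + 19 = 100 = 10².

t = 81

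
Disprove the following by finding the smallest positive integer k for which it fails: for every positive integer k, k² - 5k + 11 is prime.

k = 7

The first 6 eligible values, up to k = 6, all satisfy the conclusion.
k = 7: k² - 5k + 11 = 25 = 5 × 5, composite.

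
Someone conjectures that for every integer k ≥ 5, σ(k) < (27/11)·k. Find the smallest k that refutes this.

A counterexample is any integer k ≥ 5 such that the claim fails; we check each in order.
For k = 5, 6, 7, 8, …, 21, 22, 23 the conclusion holds.
k = 24: σ(24) = 60; 60 ≥ 648/11.

k = 24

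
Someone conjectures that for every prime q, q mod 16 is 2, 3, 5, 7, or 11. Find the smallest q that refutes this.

q = 13

Check each prime q in order until the claim fails.
The first 5 eligible values, up to q = 11, all satisfy the conclusion.
q = 13: 13 mod 16 = 13 — not in {2, 3, 5, 7, 11}.
So q = 13 is the smallest counterexample.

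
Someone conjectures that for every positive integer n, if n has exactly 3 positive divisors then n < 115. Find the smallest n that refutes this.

n = 121

n = 4: τ(4) = 3; 4 < 115.
n = 9: τ(9) = 3; 9 < 115.
n = 25: τ(25) = 3; 25 < 115.
n = 49: τ(49) = 3; 49 < 115.
n = 121: τ(121) = 3; 121 ≥ 115.
Thus n = 121 disproves the claim, and no smaller n works.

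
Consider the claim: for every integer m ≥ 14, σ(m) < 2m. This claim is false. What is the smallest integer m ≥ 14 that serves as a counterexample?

Check each integer m ≥ 14 in order until the claim fails.
For m = 14, 15, 16, 17 the conclusion holds.
m = 18: σ(18) = 39; 39 ≥ 36.

m = 18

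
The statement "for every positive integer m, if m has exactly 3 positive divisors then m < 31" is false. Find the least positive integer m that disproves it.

We need the least positive integer m for which m has exactly 3 positive divisors but the claim fails.
For m = 4, 9, 25 the conclusion holds.
m = 49: τ(49) = 3; 49 ≥ 31.

m = 49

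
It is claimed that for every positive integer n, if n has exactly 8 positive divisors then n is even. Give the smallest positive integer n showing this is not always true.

n = 105

We need the least positive integer n for which n has exactly 8 positive divisors but n is odd.
For n = 24, 30, 40, 42, …, 88, 102, 104 the conclusion holds.
n = 105: divisors of 105: 1, 3, 5, 7, 15, 21, 35, 105; 105 is odd.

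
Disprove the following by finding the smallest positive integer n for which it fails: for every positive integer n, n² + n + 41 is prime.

For n = 1, 2, 3, 4, …, 37, 38, 39 the conclusion holds.
n = 40: n² + n + 41 = 1681 = 41 × 41, composite.
So n = 40 is the smallest counterexample.

n = 40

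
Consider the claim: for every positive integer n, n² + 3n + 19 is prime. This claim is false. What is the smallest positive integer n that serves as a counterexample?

A counterexample is any positive integer n such that n² + 3n + 19 is not prime; we check each in order.
For n = 1, 2, 3, 4, …, 12, 13, 14 the conclusion holds.
n = 15: n² + 3n + 19 = 289 = 17 × 17, composite.

n = 15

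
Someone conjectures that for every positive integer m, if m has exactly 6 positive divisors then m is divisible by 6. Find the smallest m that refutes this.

m = 12: τ(12) = 6; 12 mod 6 = 0.
m = 18: τ(18) = 6; 18 mod 6 = 0.
m = 20: τ(20) = 6; 20 mod 6 = 2.
So m = 20 is the smallest counterexample.

m = 20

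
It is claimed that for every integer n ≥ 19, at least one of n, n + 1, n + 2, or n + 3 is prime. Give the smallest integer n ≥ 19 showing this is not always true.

The first 5 eligible values, up to n = 23, all satisfy the conclusion.
n = 24: 24 = 2 × 12; 25 = 5 × 5; 26 = 2 × 13; 27 = 3 × 9 — all composite.
Hence n = 24 is a counterexample.

n = 24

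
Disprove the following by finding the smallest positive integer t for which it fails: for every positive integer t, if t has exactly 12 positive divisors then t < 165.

t = 198

A counterexample is any positive integer t such that t has exactly 12 positive divisors but the claim fails; we check each in order.
For t = 60, 72, 84, 90, …, 150, 156, 160 the conclusion holds.
t = 198: τ(198) = 12; 198 ≥ 165.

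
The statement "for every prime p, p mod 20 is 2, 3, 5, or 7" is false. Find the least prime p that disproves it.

p = 11

A counterexample is any prime p such that the claim fails; we check each in order.
For p = 2, 3, 5, 7 the conclusion holds.
p = 11: 11 mod 20 = 11 — not in {2, 3, 5, 7}.
Thus p = 11 disproves the claim, and no smaller p works.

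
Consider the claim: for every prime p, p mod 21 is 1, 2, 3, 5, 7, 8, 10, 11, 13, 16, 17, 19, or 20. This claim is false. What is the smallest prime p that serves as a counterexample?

Check each prime p in order until the claim fails.
The first 18 eligible values, up to p = 61, all satisfy the conclusion.
p = 67: 67 mod 21 = 4 — not in {1, 2, 3, 5, 7, 8, 10, 11, 13, 16, 17, 19, 20}.

p = 67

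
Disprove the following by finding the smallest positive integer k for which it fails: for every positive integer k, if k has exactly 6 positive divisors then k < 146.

k = 147

A counterexample is any positive integer k such that k has exactly 6 positive divisors but the claim fails; we check each in order.
For k = 12, 18, 20, 28, …, 116, 117, 124 the conclusion holds.
k = 147: τ(147) = 6; 147 ≥ 146.
Thus k = 147 disproves the claim, and no smaller k works.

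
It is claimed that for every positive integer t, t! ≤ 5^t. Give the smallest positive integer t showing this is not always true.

t = 12

We need the least positive integer t for which t! > 5^t.
The first 11 eligible values, up to t = 11, all satisfy the conclusion.
t = 12: t! = 479001600 and 5^t = 244140625, so 479001600 > 244140625.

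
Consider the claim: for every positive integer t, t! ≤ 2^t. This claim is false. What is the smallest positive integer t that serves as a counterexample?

t = 1: t! = 1 and 2^t = 2, so 1 ≤ 2.
t = 2: t! = 2 and 2^t = 4, so 2 ≤ 4.
t = 3: t! = 6 and 2^t = 8, so 6 ≤ 8.
t = 4: t! = 24 and 2^t = 16, so 24 > 16.

t = 4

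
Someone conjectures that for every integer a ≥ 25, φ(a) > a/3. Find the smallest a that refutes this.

a = 30

The first 5 eligible values, up to a = 29, all satisfy the conclusion.
a = 30: φ(30) = 8 and 30/3 = 10, so φ(30) ≤ 30/3.
Thus a = 30 disproves the claim, and no smaller a works.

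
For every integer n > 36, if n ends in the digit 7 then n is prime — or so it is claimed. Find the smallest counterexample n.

We need the least integer n > 36 for which n ends in the digit 7 but n is not prime.
For n = 37, 47 the conclusion holds.
n = 57: 57 ends in 7; 57 = 3 × 19, composite.

n = 57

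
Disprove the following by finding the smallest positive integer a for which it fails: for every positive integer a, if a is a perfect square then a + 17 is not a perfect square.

a = 64

Check each positive integer a in order until a is a perfect square but a + 17 is a perfect square.
For a = 1, 4, 9, 16, 25, 36, 49 the conclusion holds.
a = 64: 64 = 8² and 64 + 17 = 81 = 9².
So a = 64 is the smallest counterexample.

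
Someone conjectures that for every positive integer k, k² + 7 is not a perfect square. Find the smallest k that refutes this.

For k = 1, 2 the conclusion holds.
k = 3: 3² + 7 = 16 = 4², a perfect square.
Hence k = 3 is a counterexample.

k = 3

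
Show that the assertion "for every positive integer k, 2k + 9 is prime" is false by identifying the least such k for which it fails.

A counterexample is any positive integer k such that 2k + 9 is not prime; we check each in order.
For k = 1, 2 the conclusion holds.
k = 3: 2k + 9 = 15 = 3 × 5, composite.
So k = 3 is the smallest counterexample.

k = 3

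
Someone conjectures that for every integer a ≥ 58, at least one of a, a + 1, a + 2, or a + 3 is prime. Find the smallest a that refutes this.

a = 62

A counterexample is any integer a ≥ 58 such that a, a + 1, a + 2, a + 3 are all composite; we check each in order.
The first 4 eligible values, up to a = 61, all satisfy the conclusion.
a = 62: 62 = 2 × 31; 63 = 3 × 21; 64 = 2 × 32; 65 = 5 × 13 — all composite.
Thus a = 62 disproves the claim, and no smaller a works.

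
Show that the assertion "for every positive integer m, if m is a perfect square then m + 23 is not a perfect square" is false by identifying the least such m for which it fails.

For m = 1, 4, 9, 16, 25, 36, 49, 64, 81, 100 the conclusion holds.
m = 121: 121 = 11² and 121 + 23 = 144 = 12².
Thus m = 121 disproves the claim, and no smaller m works.

m = 121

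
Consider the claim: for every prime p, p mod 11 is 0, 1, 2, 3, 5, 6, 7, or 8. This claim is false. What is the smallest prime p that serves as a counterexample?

p = 31

We need the least prime p for which the claim fails.
For p = 2, 3, 5, 7, 11, 13, 17, 19, 23, 29 the conclusion holds.
p = 31: 31 mod 11 = 9 — not in {0, 1, 2, 3, 5, 6, 7, 8}.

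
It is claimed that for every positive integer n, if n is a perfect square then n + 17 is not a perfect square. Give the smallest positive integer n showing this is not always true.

We need the least positive integer n for which n is a perfect square but n + 17 is a perfect square.
n = 1: 1 + 17 = 18, not a perfect square.
n = 4: 4 + 17 = 21, not a perfect square.
n = 9: 9 + 17 = 26, not a perfect square.
n = 16: 16 + 17 = 33, not a perfect square.
n = 25: 25 + 17 = 42, not a perfect square.
n = 36: 36 + 17 = 53, not a perfect square.
n = 49: 49 + 17 = 66, not a perfect square.
n = 64: 64 = 8² and 64 + 17 = 81 = 9².

n = 64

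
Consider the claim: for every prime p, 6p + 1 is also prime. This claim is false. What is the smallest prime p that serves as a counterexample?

The first 7 eligible values, up to p = 17, all satisfy the conclusion.
p = 19: 6p + 1 = 115 = 5 × 23, not prime.

p = 19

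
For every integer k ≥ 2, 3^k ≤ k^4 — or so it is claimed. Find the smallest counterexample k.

k = 8

A counterexample is any integer k ≥ 2 such that 3^k > k^4; we check each in order.
k = 2: 3^k = 9 and k^4 = 16, so 9 ≤ 16.
k = 3: 3^k = 27 and k^4 = 81, so 27 ≤ 81.
k = 4: 3^k = 81 and k^4 = 256, so 81 ≤ 256.
k = 5: 3^k = 243 and k^4 = 625, so 243 ≤ 625.
k = 6: 3^k = 729 and k^4 = 1296, so 729 ≤ 1296.
k = 7: 3^k = 2187 and k^4 = 2401, so 2187 ≤ 2401.
k = 8: 3^k = 6561 and k^4 = 4096, so 6561 > 4096.
Hence k = 8 is a counterexample.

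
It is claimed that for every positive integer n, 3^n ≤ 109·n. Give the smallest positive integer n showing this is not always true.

n = 1: 3^n = 3 and 109·n = 109, so 3 ≤ 109.
n = 2: 3^n = 9 and 109·n = 218, so 9 ≤ 218.
n = 3: 3^n = 27 and 109·n = 327, so 27 ≤ 327.
n = 4: 3^n = 81 and 109·n = 436, so 81 ≤ 436.
n = 5: 3^n = 243 and 109·n = 545, so 243 ≤ 545.
n = 6: 3^n = 729 and 109·n = 654, so 729 > 654.
Thus n = 6 disproves the claim, and no smaller n works.

n = 6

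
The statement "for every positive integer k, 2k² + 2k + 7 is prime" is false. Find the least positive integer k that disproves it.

k = 6

The first 5 eligible values, up to k = 5, all satisfy the conclusion.
k = 6: 2k² + 2k + 7 = 91 = 7 × 13, composite.
So k = 6 is the smallest counterexample.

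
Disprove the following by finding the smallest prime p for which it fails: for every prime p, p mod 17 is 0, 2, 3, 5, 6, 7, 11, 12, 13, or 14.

For p = 2, 3, 5, 7, …, 31, 37, 41 the conclusion holds.
p = 43: 43 mod 17 = 9 — not in {0, 2, 3, 5, 6, 7, 11, 12, 13, 14}.
Thus p = 43 disproves the claim, and no smaller p works.

p = 43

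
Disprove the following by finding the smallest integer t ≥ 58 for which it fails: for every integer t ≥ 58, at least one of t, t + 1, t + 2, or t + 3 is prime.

t = 62

The first 4 eligible values, up to t = 61, all satisfy the conclusion.
t = 62: 62 = 2 × 31; 63 = 3 × 21; 64 = 2 × 32; 65 = 5 × 13 — all composite.
So t = 62 is the smallest counterexample.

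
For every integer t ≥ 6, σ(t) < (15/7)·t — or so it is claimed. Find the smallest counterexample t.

Check each integer t ≥ 6 in order until the claim fails.
The first 6 eligible values, up to t = 11, all satisfy the conclusion.
t = 12: σ(12) = 28; 28 ≥ 180/7.
Hence t = 12 is a counterexample.

t = 12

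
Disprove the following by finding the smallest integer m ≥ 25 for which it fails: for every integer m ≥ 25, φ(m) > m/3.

m = 30

Check each integer m ≥ 25 in order until the claim fails.
m = 25: φ(25) = 20 and 25/3 = 25/3, so φ(25) > 25/3.
m = 26: φ(26) = 12 and 26/3 = 26/3, so φ(26) > 26/3.
m = 27: φ(27) = 18 and 27/3 = 9, so φ(27) > 27/3.
m = 28: φ(28) = 12 and 28/3 = 28/3, so φ(28) > 28/3.
m = 29: φ(29) = 28 and 29/3 = 29/3, so φ(29) > 29/3.
m = 30: φ(30) = 8 and 30/3 = 10, so φ(30) ≤ 30/3.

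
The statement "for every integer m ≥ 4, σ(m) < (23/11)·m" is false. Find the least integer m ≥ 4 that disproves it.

m = 12

A counterexample is any integer m ≥ 4 such that the claim fails; we check each in order.
m = 4: σ(4) = 7; 7 < 92/11.
m = 5: σ(5) = 6; 6 < 115/11.
m = 6: σ(6) = 12; 12 < 138/11.
m = 7: σ(7) = 8; 8 < 161/11.
m = 8: σ(8) = 15; 15 < 184/11.
m = 9: σ(9) = 13; 13 < 207/11.
m = 10: σ(10) = 18; 18 < 230/11.
m = 11: σ(11) = 12; 12 < 23.
m = 12: σ(12) = 28; 28 ≥ 276/11.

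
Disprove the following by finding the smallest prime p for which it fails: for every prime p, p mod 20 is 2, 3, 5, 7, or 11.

p = 13

We need the least prime p for which the claim fails.
The first 5 eligible values, up to p = 11, all satisfy the conclusion.
p = 13: 13 mod 20 = 13 — not in {2, 3, 5, 7, 11}.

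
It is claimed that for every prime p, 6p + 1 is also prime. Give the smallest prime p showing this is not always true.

We need the least prime p for which 6p + 1 is not prime.
p = 2: 6p + 1 = 13, prime.
p = 3: 6p + 1 = 19, prime.
p = 5: 6p + 1 = 31, prime.
p = 7: 6p + 1 = 43, prime.
p = 11: 6p + 1 = 67, prime.
p = 13: 6p + 1 = 79, prime.
p = 17: 6p + 1 = 103, prime.
p = 19: 6p + 1 = 115 = 5 × 23, not prime.

p = 19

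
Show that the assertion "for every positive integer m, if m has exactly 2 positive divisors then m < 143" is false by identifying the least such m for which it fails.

We need the least positive integer m for which m has exactly 2 positive divisors but the claim fails.
For m = 2, 3, 5, 7, …, 131, 137, 139 the conclusion holds.
m = 149: τ(149) = 2; 149 ≥ 143.

m = 149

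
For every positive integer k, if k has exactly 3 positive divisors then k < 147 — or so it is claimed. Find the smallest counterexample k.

k = 169

A counterexample is any positive integer k such that k has exactly 3 positive divisors but the claim fails; we check each in order.
k = 4: τ(4) = 3; 4 < 147.
k = 9: τ(9) = 3; 9 < 147.
k = 25: τ(25) = 3; 25 < 147.
k = 49: τ(49) = 3; 49 < 147.
k = 121: τ(121) = 3; 121 < 147.
k = 169: τ(169) = 3; 169 ≥ 147.
Thus k = 169 disproves the claim, and no smaller k works.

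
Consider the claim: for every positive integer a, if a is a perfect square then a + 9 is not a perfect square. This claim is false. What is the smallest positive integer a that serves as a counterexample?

a = 1: 1 + 9 = 10, not a perfect square.
a = 4: 4 + 9 = 13, not a perfect square.
a = 9: 9 + 9 = 18, not a perfect square.
a = 16: 16 = 4² and 16 + 9 = 25 = 5².

a = 16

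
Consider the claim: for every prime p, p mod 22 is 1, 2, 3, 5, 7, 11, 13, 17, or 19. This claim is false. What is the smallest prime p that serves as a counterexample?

p = 31

Check each prime p in order until the claim fails.
For p = 2, 3, 5, 7, 11, 13, 17, 19, 23, 29 the conclusion holds.
p = 31: 31 mod 22 = 9 — not in {1, 2, 3, 5, 7, 11, 13, 17, 19}.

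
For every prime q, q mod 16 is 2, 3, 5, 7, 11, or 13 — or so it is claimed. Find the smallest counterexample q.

For q = 2, 3, 5, 7, 11, 13 the conclusion holds.
q = 17: 17 mod 16 = 1 — not in {2, 3, 5, 7, 11, 13}.

q = 17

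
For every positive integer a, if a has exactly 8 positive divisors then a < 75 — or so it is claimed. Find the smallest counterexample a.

a = 24: τ(24) = 8; 24 < 75.
a = 30: τ(30) = 8; 30 < 75.
a = 40: τ(40) = 8; 40 < 75.
a = 42: τ(42) = 8; 42 < 75.
a = 54: τ(54) = 8; 54 < 75.
a = 56: τ(56) = 8; 56 < 75.
a = 66: τ(66) = 8; 66 < 75.
a = 70: τ(70) = 8; 70 < 75.
a = 78: τ(78) = 8; 78 ≥ 75.
So a = 78 is the smallest counterexample.

a = 78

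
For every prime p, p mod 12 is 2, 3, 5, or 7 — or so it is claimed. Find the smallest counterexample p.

Check each prime p in order until the claim fails.
For p = 2, 3, 5, 7 the conclusion holds.
p = 11: 11 mod 12 = 11 — not in {2, 3, 5, 7}.
Hence p = 11 is a counterexample.

p = 11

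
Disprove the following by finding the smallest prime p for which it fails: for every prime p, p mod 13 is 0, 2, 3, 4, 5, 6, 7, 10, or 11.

We need the least prime p for which the claim fails.
For p = 2, 3, 5, 7, …, 37, 41, 43 the conclusion holds.
p = 47: 47 mod 13 = 8 — not in {0, 2, 3, 4, 5, 6, 7, 10, 11}.

p = 47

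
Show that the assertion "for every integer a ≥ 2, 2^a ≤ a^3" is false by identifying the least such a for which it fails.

a = 10

A counterexample is any integer a ≥ 2 such that 2^a > a^3; we check each in order.
The first 8 eligible values, up to a = 9, all satisfy the conclusion.
a = 10: 2^a = 1024 and a^3 = 1000, so 1024 > 1000.
Thus a = 10 disproves the claim, and no smaller a works.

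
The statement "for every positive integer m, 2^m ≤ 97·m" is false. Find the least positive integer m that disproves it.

A counterexample is any positive integer m such that 2^m > 97·m; we check each in order.
The first 9 eligible values, up to m = 9, all satisfy the conclusion.
m = 10: 2^m = 1024 and 97·m = 970, so 1024 > 970.
So m = 10 is the smallest counterexample.

m = 10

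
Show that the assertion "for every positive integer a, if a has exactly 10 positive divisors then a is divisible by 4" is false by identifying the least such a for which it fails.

a = 162

For a = 48, 80, 112 the conclusion holds.
a = 162: τ(162) = 10; 162 mod 4 = 2.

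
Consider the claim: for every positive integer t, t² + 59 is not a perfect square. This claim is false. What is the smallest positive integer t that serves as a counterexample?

t = 29

Check each positive integer t in order until t² + 59 is a perfect square.
For t = 1, 2, 3, 4, …, 26, 27, 28 the conclusion holds.
t = 29: 29² + 59 = 900 = 30², a perfect square.
So t = 29 is the smallest counterexample.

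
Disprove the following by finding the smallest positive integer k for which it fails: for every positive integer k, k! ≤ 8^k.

Check each positive integer k in order until k! > 8^k.
The first 19 eligible values, up to k = 19, all satisfy the conclusion.
k = 20: k! = 2432902008176640000 and 8^k = 1152921504606846976, so 2432902008176640000 > 1152921504606846976.
Hence k = 20 is a counterexample.

k = 20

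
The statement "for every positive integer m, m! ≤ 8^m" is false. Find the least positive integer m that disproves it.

Check each positive integer m in order until m! > 8^m.
For m = 1, 2, 3, 4, …, 17, 18, 19 the conclusion holds.
m = 20: m! = 2432902008176640000 and 8^m = 1152921504606846976, so 2432902008176640000 > 1152921504606846976.
So m = 20 is the smallest counterexample.

m = 20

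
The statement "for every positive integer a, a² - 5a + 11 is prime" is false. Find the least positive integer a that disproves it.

a = 7

We need the least positive integer a for which a² - 5a + 11 is not prime.
For a = 1, 2, 3, 4, 5, 6 the conclusion holds.
a = 7: a² - 5a + 11 = 25 = 5 × 5, composite.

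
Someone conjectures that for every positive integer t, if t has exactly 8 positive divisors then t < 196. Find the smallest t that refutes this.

t = 222

The first 31 eligible values, up to t = 195, all satisfy the conclusion.
t = 222: τ(222) = 8; 222 ≥ 196.
Hence t = 222 is a counterexample.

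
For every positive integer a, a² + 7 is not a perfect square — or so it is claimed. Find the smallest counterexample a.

For a = 1, 2 the conclusion holds.
a = 3: 3² + 7 = 16 = 4², a perfect square.
Hence a = 3 is a counterexample.

a = 3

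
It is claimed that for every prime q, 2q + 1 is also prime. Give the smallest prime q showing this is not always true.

For q = 2, 3, 5 the conclusion holds.
q = 7: 2q + 1 = 15 = 3 × 5, not prime.
Hence q = 7 is a counterexample.

q = 7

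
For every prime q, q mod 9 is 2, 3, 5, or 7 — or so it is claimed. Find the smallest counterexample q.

We need the least prime q for which the claim fails.
For q = 2, 3, 5, 7, 11 the conclusion holds.
q = 13: 13 mod 9 = 4 — not in {2, 3, 5, 7}.

q = 13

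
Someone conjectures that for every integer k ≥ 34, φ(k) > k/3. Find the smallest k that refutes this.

k = 36

We need the least integer k ≥ 34 for which the claim fails.
For k = 34, 35 the conclusion holds.
k = 36: φ(36) = 12 and 36/3 = 12, so φ(36) ≤ 36/3.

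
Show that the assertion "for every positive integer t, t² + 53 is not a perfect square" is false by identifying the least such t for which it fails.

Check each positive integer t in order until t² + 53 is a perfect square.
For t = 1, 2, 3, 4, …, 23, 24, 25 the conclusion holds.
t = 26: 26² + 53 = 729 = 27², a perfect square.

t = 26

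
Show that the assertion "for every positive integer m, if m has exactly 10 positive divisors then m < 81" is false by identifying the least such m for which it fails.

Check each positive integer m in order until m has exactly 10 positive divisors but the claim fails.
For m = 48, 80 the conclusion holds.
m = 112: τ(112) = 10; 112 ≥ 81.
So m = 112 is the smallest counterexample.

m = 112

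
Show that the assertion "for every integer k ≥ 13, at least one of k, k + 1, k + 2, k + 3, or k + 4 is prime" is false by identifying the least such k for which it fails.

Check each integer k ≥ 13 in order until k, k + 1, k + 2, k + 3, k + 4 are all composite.
The first 11 eligible values, up to k = 23, all satisfy the conclusion.
k = 24: 24 = 2 × 12; 25 = 5 × 5; 26 = 2 × 13; 27 = 3 × 9; 28 = 2 × 14 — all composite.

k = 24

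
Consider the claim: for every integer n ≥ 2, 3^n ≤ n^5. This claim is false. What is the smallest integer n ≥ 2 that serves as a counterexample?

n = 11

For n = 2, 3, 4, 5, 6, 7, 8, 9, 10 the conclusion holds.
n = 11: 3^n = 177147 and n^5 = 161051, so 177147 > 161051.
Hence n = 11 is a counterexample.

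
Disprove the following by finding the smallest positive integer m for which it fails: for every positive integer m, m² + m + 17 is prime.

A counterexample is any positive integer m such that m² + m + 17 is not prime; we check each in order.
The first 15 eligible values, up to m = 15, all satisfy the conclusion.
m = 16: m² + m + 17 = 289 = 17 × 17, composite.

m = 16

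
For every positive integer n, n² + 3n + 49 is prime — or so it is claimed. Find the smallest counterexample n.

For n = 1, 2, 3 the conclusion holds.
n = 4: n² + 3n + 49 = 77 = 7 × 11, composite.

n = 4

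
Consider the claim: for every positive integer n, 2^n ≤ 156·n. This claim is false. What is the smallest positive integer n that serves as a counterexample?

A counterexample is any positive integer n such that 2^n > 156·n; we check each in order.
The first 10 eligible values, up to n = 10, all satisfy the conclusion.
n = 11: 2^n = 2048 and 156·n = 1716, so 2048 > 1716.
So n = 11 is the smallest counterexample.

n = 11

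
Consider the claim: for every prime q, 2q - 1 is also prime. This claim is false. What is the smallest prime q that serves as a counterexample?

q = 5

We need the least prime q for which 2q - 1 is not prime.
For q = 2, 3 the conclusion holds.
q = 5: 2q - 1 = 9 = 3 × 3, not prime.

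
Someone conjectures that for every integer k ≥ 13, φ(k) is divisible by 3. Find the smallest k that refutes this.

k = 15

We need the least integer k ≥ 13 for which φ(k) is not divisible by 3.
k = 13: φ(13) = 12; 12 mod 3 = 0.
k = 14: φ(14) = 6; 6 mod 3 = 0.
k = 15: φ(15) = 8; 8 mod 3 = 2.
Hence k = 15 is a counterexample.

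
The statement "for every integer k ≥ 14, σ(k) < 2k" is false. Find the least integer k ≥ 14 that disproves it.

k = 18

For k = 14, 15, 16, 17 the conclusion holds.
k = 18: σ(18) = 39; 39 ≥ 36.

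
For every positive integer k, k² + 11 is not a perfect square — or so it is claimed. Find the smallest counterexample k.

Check each positive integer k in order until k² + 11 is a perfect square.
For k = 1, 2, 3, 4 the conclusion holds.
k = 5: 5² + 11 = 36 = 6², a perfect square.
So k = 5 is the smallest counterexample.

k = 5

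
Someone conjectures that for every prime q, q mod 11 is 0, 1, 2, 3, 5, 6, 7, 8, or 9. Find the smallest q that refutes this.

For q = 2, 3, 5, 7, …, 23, 29, 31 the conclusion holds.
q = 37: 37 mod 11 = 4 — not in {0, 1, 2, 3, 5, 6, 7, 8, 9}.
Hence q = 37 is a counterexample.

q = 37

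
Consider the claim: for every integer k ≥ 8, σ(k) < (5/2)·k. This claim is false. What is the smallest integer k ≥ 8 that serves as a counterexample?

A counterexample is any integer k ≥ 8 such that the claim fails; we check each in order.
For k = 8, 9, 10, 11, …, 21, 22, 23 the conclusion holds.
k = 24: σ(24) = 60; 60 ≥ 60.
So k = 24 is the smallest counterexample.

k = 24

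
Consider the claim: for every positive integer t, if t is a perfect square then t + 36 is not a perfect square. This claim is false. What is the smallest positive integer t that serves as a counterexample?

We need the least positive integer t for which t is a perfect square but t + 36 is a perfect square.
For t = 1, 4, 9, 16, 25, 36, 49 the conclusion holds.
t = 64: 64 = 8² and 64 + 36 = 100 = 10².

t = 64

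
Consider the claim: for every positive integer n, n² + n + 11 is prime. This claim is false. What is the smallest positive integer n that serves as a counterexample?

n = 10

For n = 1, 2, 3, 4, 5, 6, 7, 8, 9 the conclusion holds.
n = 10: n² + n + 11 = 121 = 11 × 11, composite.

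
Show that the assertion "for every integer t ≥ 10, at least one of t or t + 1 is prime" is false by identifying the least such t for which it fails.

Check each integer t ≥ 10 in order until t, t + 1 are both composite.
For t = 10, 11, 12, 13 the conclusion holds.
t = 14: 14 = 2 × 7; 15 = 3 × 5 — both composite.

t = 14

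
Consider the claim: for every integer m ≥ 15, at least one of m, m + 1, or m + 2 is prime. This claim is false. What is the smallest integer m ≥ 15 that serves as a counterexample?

The first 5 eligible values, up to m = 19, all satisfy the conclusion.
m = 20: 20 = 2 × 10; 21 = 3 × 7; 22 = 2 × 11 — all composite.
Thus m = 20 disproves the claim, and no smaller m works.

m = 20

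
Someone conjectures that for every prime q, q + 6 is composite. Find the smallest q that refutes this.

q = 5

We need the least prime q for which q + 6 is prime.
For q = 2, 3 the conclusion holds.
q = 5: q + 6 = 11, prime — not composite.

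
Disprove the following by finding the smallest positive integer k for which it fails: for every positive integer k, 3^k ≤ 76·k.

Check each positive integer k in order until 3^k > 76·k.
k = 1: 3^k = 3 and 76·k = 76, so 3 ≤ 76.
k = 2: 3^k = 9 and 76·k = 152, so 9 ≤ 152.
k = 3: 3^k = 27 and 76·k = 228, so 27 ≤ 228.
k = 4: 3^k = 81 and 76·k = 304, so 81 ≤ 304.
k = 5: 3^k = 243 and 76·k = 380, so 243 ≤ 380.
k = 6: 3^k = 729 and 76·k = 456, so 729 > 456.
So k = 6 is the smallest counterexample.

k = 6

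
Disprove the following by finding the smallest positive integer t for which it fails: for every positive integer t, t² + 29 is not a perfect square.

t = 14

For t = 1, 2, 3, 4, …, 11, 12, 13 the conclusion holds.
t = 14: 14² + 29 = 225 = 15², a perfect square.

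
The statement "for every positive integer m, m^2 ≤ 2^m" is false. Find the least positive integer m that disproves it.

We need the least positive integer m for which m^2 > 2^m.
For m = 1, 2 the conclusion holds.
m = 3: m^2 = 9 and 2^m = 8, so 9 > 8.
Thus m = 3 disproves the claim, and no smaller m works.

m = 3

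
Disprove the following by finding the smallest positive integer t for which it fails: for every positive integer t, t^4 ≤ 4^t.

We need the least positive integer t for which t^4 > 4^t.
t = 1: t^4 = 1 and 4^t = 4, so 1 ≤ 4.
t = 2: t^4 = 16 and 4^t = 16, so 16 ≤ 16.
t = 3: t^4 = 81 and 4^t = 64, so 81 > 64.

t = 3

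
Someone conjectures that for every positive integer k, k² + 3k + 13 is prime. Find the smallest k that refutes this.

For k = 1, 2, 3, 4, 5, 6, 7, 8 the conclusion holds.
k = 9: k² + 3k + 13 = 121 = 11 × 11, composite.
So k = 9 is the smallest counterexample.

k = 9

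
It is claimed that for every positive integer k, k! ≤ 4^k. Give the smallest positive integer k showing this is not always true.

Check each positive integer k in order until k! > 4^k.
k = 1: k! = 1 and 4^k = 4, so 1 ≤ 4.
k = 2: k! = 2 and 4^k = 16, so 2 ≤ 16.
k = 3: k! = 6 and 4^k = 64, so 6 ≤ 64.
k = 4: k! = 24 and 4^k = 256, so 24 ≤ 256.
k = 5: k! = 120 and 4^k = 1024, so 120 ≤ 1024.
k = 6: k! = 720 and 4^k = 4096, so 720 ≤ 4096.
k = 7: k! = 5040 and 4^k = 16384, so 5040 ≤ 16384.
k = 8: k! = 40320 and 4^k = 65536, so 40320 ≤ 65536.
k = 9: k! = 362880 and 4^k = 262144, so 362880 > 262144.

k = 9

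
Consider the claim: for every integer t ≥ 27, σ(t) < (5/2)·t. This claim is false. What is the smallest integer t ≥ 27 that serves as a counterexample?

t = 36

A counterexample is any integer t ≥ 27 such that the claim fails; we check each in order.
The first 9 eligible values, up to t = 35, all satisfy the conclusion.
t = 36: σ(36) = 91; 91 ≥ 90.
So t = 36 is the smallest counterexample.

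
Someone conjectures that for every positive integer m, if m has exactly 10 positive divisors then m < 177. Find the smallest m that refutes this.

For m = 48, 80, 112, 162, 176 the conclusion holds.
m = 208: τ(208) = 10; 208 ≥ 177.
Thus m = 208 disproves the claim, and no smaller m works.

m = 208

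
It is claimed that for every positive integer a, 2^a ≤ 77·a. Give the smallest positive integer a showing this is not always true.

a = 10

A counterexample is any positive integer a such that 2^a > 77·a; we check each in order.
For a = 1, 2, 3, 4, 5, 6, 7, 8, 9 the conclusion holds.
a = 10: 2^a = 1024 and 77·a = 770, so 1024 > 770.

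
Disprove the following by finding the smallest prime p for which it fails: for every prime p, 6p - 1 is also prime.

p = 11

Check each prime p in order until 6p - 1 is not prime.
p = 2: 6p - 1 = 11, prime.
p = 3: 6p - 1 = 17, prime.
p = 5: 6p - 1 = 29, prime.
p = 7: 6p - 1 = 41, prime.
p = 11: 6p - 1 = 65 = 5 × 13, not prime.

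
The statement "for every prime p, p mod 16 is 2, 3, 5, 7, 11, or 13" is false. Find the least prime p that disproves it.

p = 17

The first 6 eligible values, up to p = 13, all satisfy the conclusion.
p = 17: 17 mod 16 = 1 — not in {2, 3, 5, 7, 11, 13}.
Thus p = 17 disproves the claim, and no smaller p works.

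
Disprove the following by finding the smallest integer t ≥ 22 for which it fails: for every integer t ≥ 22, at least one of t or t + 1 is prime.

t = 24

We need the least integer t ≥ 22 for which t, t + 1 are both composite.
t = 22: 23 is prime.
t = 23: 23 is prime.
t = 24: 24 = 2 × 12; 25 = 5 × 5 — both composite.
So t = 24 is the smallest counterexample.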